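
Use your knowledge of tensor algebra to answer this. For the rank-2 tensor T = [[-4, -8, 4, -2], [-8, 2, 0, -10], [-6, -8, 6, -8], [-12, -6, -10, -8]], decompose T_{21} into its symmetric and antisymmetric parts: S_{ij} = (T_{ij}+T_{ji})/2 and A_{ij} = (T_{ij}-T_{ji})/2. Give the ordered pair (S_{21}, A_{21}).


T_{21} = -8
T_{12} = -8
S_{21} = (-8 + -8)/2 = -16/2 = -8
A_{21} = (-8 - -8)/2 = 0/2 = 0
Check: S + A = -8 + 0 = -8 = T_{21}.

(-8, 0)


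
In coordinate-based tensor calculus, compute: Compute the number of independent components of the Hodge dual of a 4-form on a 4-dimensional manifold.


The Hodge dual of a p-form on an n-dimensional manifold is an (n-p)-form.
n = 4, p = 4, so dual degree = 4 - 4 = 0
The number of components is C(n, n-p) = C(4, 0) = 1

1


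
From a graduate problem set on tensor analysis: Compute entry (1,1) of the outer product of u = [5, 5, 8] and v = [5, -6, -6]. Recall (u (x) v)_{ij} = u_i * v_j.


The outer product entry T_{ij} = u_i * v_j.
We need i=1, j=1.
u_1 = 5, v_1 = 5
T_{1,1} = 5 * 5 = 25

25


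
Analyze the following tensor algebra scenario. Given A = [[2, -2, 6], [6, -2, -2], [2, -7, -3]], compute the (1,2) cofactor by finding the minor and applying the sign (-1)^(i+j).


To find cofactor C_{12}, delete row 1 and column 2.
The resulting 2x2 submatrix is: [[6, -2], [2, -3]]
Minor M_{12} = 6*-3 - -2*2
  = -18 - -4 = -14
Sign = (-1)^(1+2) = (-1)^3 = -1
Cofactor C_{12} = -1 * -14 = 14

14


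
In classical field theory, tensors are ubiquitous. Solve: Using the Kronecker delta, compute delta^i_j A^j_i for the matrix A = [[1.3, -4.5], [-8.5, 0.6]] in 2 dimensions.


The contraction (trace) of a rank-2 tensor is the sum of its diagonal elements.
Diagonal entries: A[1,1] = 1.3, A[2,2] = 0.6
Tr(A) = 1.3 + 0.6 = 1.9

1.9


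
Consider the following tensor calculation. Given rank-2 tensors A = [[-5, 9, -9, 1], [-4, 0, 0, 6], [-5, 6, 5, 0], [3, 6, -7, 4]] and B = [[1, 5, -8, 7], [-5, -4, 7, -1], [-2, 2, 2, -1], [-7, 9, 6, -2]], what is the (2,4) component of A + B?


Tensor addition is component-wise: (A + B)_{ij} = A_{ij} + B_{ij}.
A_{24} = 6
B_{24} = -1
(A + B)_{24} = 6 + -1 = 5

5


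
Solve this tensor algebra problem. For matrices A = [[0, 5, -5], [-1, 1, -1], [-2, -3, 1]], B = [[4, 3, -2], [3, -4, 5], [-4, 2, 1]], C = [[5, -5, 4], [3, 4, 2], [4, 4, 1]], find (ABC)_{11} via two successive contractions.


(ABC)_{11} = sum_m (AB)_{1m} C_{m1}. First compute row 1 of AB.
(AB)_{11} = 0*4 + 5*3 + -5*-4 = 35
(AB)_{12} = 0*3 + 5*-4 + -5*2 = -30
(AB)_{13} = 0*-2 + 5*5 + -5*1 = 20
Now contract with column 1 of C:
(AB)_{11} * C_{11} = 35 * 5 = 175
(AB)_{12} * C_{21} = -30 * 3 = -90
(AB)_{13} * C_{31} = 20 * 4 = 80
(ABC)_{11} = 175 + -90 + 80 = 165

165


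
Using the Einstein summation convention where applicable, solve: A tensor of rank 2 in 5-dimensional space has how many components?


The number of components of a rank-r tensor in d dimensions is d^r.
Here d = 5 and r = 2.
5^2 = 25

25


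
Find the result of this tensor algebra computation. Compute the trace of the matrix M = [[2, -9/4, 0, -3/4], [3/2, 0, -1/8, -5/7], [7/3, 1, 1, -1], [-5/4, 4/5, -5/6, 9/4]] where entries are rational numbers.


The trace is the sum of diagonal entries.
Diagonal: M[1,1] = 2, M[2,2] = 0, M[3,3] = 1, M[4,4] = 9/4
Tr(M) = 2 + 0 + 1 + 9/4
Computing step by step:
After adding M[1,1]: 2
After adding M[2,2]: 2
After adding M[3,3]: 3
After adding M[4,4]: 21/4
Tr(M) = 21/4

21/4


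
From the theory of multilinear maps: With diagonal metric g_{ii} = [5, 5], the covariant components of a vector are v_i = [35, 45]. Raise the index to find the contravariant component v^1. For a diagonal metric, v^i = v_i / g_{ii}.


To raise an index with a diagonal metric: v^i = v_i / g_{ii}.
For index 1: v_1 = 35, g_{11} = 5
v^1 = 35 / 5 = 7

7


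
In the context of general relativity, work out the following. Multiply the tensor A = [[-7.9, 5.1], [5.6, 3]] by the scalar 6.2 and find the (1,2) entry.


Scalar multiplication: (cA)_{ij} = c * A_{ij}.
c = 6.2
A_{12} = 5.1
(cA)_{12} = 6.2 * 5.1 = 31.62

31.62


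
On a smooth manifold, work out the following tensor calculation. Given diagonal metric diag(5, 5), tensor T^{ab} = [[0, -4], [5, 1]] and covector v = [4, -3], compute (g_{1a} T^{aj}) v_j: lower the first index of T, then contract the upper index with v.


Step 1: lower the first index. For a diagonal metric, g_{ia} T^{aj} = g_{ii} T^{ij} (no sum on i).
g_{11} = 5
S_1{}^1 = 5 * T^{11} = 5 * 0 = 0
S_1{}^2 = 5 * T^{12} = 5 * -4 = -20
Step 2: contract S_1{}^j with v_j.
S_1{}^1 * v_1 = 0 * 4 = 0
S_1{}^2 * v_2 = -20 * -3 = 60
Result = 0 + 60 = 60

60


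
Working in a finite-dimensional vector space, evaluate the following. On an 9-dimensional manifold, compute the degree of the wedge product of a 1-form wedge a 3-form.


The degree of a wedge product is the sum of the degrees of the individual forms.
Degrees: 1, 3
Total degree = 1 + 3 = 4

4


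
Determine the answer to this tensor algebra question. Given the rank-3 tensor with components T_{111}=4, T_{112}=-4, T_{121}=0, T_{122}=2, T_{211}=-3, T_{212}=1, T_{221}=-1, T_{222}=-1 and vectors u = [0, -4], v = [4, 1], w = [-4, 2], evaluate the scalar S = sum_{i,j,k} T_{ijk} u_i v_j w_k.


S = sum over i,j,k of T_{ijk} u_i v_j w_k. Expanding all 8 terms:
T_{111}*u_1*v_1*w_1 = 4*0*4*-4 = 0  (running total: 0)
T_{112}*u_1*v_1*w_2 = -4*0*4*2 = 0  (running total: 0)
T_{121}*u_1*v_2*w_1 = 0*0*1*-4 = 0  (running total: 0)
T_{122}*u_1*v_2*w_2 = 2*0*1*2 = 0  (running total: 0)
T_{211}*u_2*v_1*w_1 = -3*-4*4*-4 = -192  (running total: -192)
T_{212}*u_2*v_1*w_2 = 1*-4*4*2 = -32  (running total: -224)
T_{221}*u_2*v_2*w_1 = -1*-4*1*-4 = -16  (running total: -240)
T_{222}*u_2*v_2*w_2 = -1*-4*1*2 = 8  (running total: -232)
S = -232

-232


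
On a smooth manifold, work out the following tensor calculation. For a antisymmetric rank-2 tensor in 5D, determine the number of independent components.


A antisymmetric rank-2 tensor in d dimensions has d(d-1)/2 independent components.
d = 5
d(d-1)/2 = 5 * 4 / 2 = 20 / 2 = 10

10


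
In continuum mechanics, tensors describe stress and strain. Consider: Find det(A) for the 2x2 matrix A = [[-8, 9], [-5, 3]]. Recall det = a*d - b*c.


For a 2x2 matrix [[a, b], [c, d]], det = a*d - b*c.
a = -8, b = 9, c = -5, d = 3
a*d = -8 * 3 = -24
b*c = 9 * -5 = -45
det = -24 - -45 = 21

21


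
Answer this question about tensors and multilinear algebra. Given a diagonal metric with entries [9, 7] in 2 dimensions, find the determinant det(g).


For a diagonal metric, the determinant is the product of diagonal entries.
Diagonal entries: 9, 7
det(g) = 9 * 7 = 63

63


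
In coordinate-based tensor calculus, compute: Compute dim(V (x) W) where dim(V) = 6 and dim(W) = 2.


The dimension of a tensor product is the product of dimensions.
dim(V) = 6, dim(W) = 2
dim(V (x) W) = 6 * 2 = 12

12


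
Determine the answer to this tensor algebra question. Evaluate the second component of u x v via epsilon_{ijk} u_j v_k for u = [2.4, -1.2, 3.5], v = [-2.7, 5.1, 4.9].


(u x v)_2 = sum_{j,k} epsilon_{2jk} u_j v_k. Only permutations of (1,2,3) contribute; the two non-zero terms are:
eps_{213} u_1 v_3 = -1 * 2.4 * 4.9 = -11.76
eps_{231} u_3 v_1 = 1 * 3.5 * -2.7 = -9.45
(u x v)_2 = -21.21

-21.21


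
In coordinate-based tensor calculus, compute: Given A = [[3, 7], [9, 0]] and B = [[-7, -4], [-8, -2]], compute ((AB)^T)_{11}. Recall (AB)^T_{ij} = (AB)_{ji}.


(AB)^T_{ij} = (AB)_{ji} = sum_k A_{jk} B_{ki}.
For i=1, j=1 we need (AB)_{11}:
A_{11} * B_{11} = 3 * -7 = -21
A_{12} * B_{21} = 7 * -8 = -56
Sum = -21 + -56 = -77

-77


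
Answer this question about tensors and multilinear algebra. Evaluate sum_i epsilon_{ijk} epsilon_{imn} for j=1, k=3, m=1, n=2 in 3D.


Using the identity: epsilon_{ijk} epsilon_{imn} = delta_{jm} delta_{kn} - delta_{jn} delta_{km}.
delta_{11} = 1
delta_{32} = 0
delta_{12} = 0
delta_{31} = 0
Result = 1 * 0 - 0 * 0 = 0 - 0 = 0

0


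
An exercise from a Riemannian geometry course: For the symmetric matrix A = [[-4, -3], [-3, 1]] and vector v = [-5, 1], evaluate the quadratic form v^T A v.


First compute Av:
(Av)_1 = -4*-5 + -3*1 = 17
(Av)_2 = -3*-5 + 1*1 = 16
Av = [17, 16]
Then v^T (Av) = -5*17 + 1*16
= -85 + 16 = -69

-69


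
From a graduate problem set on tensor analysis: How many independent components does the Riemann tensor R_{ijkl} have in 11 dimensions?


The Riemann tensor in d dimensions has d^2(d^2 - 1)/12 independent components.
d = 11, so d^2 = 121
d^2 - 1 = 120
d^2(d^2 - 1) = 121 * 120 = 14520
Divide by 12: 14520 / 12 = 1210

1210


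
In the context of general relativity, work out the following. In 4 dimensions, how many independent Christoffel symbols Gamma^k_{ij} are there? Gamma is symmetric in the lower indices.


Christoffel symbols Gamma^k_{ij} are symmetric in i,j, so there are d * d(d+1)/2 independent symbols.
d = 4
d(d+1)/2 = 4 * 5 / 2 = 10
Total = 4 * 10 = 40

40


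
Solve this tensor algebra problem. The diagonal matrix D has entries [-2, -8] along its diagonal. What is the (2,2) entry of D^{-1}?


For a diagonal matrix, the inverse has entries (D^{-1})_{ii} = 1/d_{ii}.
The diagonal entries are: d_{11} = -2, d_{22} = -8
We need (D^{-1})_{22} = 1/d_{22} = 1/-8 = -1/8

-1/8


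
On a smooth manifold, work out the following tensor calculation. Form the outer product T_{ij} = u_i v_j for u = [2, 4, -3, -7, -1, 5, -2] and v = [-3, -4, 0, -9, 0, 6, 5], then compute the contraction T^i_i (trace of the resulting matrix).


The outer product gives T_{ij} = u_i v_j.
The trace (contraction) is Tr(T) = sum_i T_{ii} = sum_i u_i v_i.
Diagonal entries:
T_{11} = u_1 * v_1 = 2 * -3 = -6
T_{22} = u_2 * v_2 = 4 * -4 = -16
T_{33} = u_3 * v_3 = -3 * 0 = 0
T_{44} = u_4 * v_4 = -7 * -9 = 63
T_{55} = u_5 * v_5 = -1 * 0 = 0
T_{66} = u_6 * v_6 = 5 * 6 = 30
T_{77} = u_7 * v_7 = -2 * 5 = -10
Tr(T) = -6 + -16 + 0 + 63 + 0 + 30 + -10 = 61

61


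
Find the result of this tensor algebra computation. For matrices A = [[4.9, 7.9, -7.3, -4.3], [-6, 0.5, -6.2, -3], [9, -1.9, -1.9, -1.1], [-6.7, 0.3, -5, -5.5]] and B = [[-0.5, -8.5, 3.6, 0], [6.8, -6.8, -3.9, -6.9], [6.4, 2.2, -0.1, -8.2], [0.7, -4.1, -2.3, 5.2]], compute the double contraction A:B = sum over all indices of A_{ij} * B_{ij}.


A:B = sum over all i,j of A_{ij} * B_{ij}.
Row 1: 4.9*-0.5=-2.45, 7.9*-8.5=-67.15, -7.3*3.6=-26.28, -4.3*0=0 => row sum = -95.88
Row 2: -6*6.8=-40.8, 0.5*-6.8=-3.4, -6.2*-3.9=24.18, -3*-6.9=20.7 => row sum = 0.68
Row 3: 9*6.4=57.6, -1.9*2.2=-4.18, -1.9*-0.1=0.19, -1.1*-8.2=9.02 => row sum = 62.63
Row 4: -6.7*0.7=-4.69, 0.3*-4.1=-1.23, -5*-2.3=11.5, -5.5*5.2=-28.6 => row sum = -23.02
Total = -95.88 + 0.68 + 62.63 + -23.02 = -55.59

-55.59


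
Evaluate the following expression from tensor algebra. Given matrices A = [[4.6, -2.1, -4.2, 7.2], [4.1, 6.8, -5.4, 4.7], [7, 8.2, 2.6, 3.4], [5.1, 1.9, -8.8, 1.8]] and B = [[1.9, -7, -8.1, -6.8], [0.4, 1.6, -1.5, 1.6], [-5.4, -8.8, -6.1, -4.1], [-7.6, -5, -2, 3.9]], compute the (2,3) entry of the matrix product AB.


(AB)_{ij} = sum_k A_{ik} B_{kj}.
For i=2, j=3:
A_{21} * B_{13} = 4.1 * -8.1 = -33.21
A_{22} * B_{23} = 6.8 * -1.5 = -10.2
A_{23} * B_{33} = -5.4 * -6.1 = 32.94
A_{24} * B_{43} = 4.7 * -2 = -9.4
Sum = -33.21 + -10.2 + 32.94 + -9.4 = -19.87

-19.87


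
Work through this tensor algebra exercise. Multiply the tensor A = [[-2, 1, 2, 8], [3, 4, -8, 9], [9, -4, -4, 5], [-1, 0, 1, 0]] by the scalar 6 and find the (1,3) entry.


Scalar multiplication: (cA)_{ij} = c * A_{ij}.
c = 6
A_{13} = 2
(cA)_{13} = 6 * 2 = 12

12


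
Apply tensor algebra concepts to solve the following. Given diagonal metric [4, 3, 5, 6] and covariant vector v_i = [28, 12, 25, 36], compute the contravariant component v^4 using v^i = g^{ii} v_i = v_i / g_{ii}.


To raise an index with a diagonal metric: v^i = v_i / g_{ii}.
For index 4: v_4 = 36, g_{44} = 6
v^4 = 36 / 6 = 6

6


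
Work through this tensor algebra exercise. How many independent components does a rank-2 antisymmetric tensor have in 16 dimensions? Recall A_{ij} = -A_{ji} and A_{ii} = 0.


An antisymmetric rank-2 tensor satisfies A_{ij} = -A_{ji}, so diagonal entries are zero.
The independent components are the upper-triangular entries: C(n, 2) = n(n-1)/2.
n = 16
C(16, 2) = 16 * 15 / 2 = 240 / 2 = 120

120


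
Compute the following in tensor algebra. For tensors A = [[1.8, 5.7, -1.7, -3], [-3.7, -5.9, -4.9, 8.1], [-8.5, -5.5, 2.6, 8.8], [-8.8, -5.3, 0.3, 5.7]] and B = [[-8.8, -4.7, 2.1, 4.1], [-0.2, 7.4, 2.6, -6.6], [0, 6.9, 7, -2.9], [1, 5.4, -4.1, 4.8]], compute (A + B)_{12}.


Tensor addition is component-wise: (A + B)_{ij} = A_{ij} + B_{ij}.
A_{12} = 5.7
B_{12} = -4.7
(A + B)_{12} = 5.7 + -4.7 = 1

1


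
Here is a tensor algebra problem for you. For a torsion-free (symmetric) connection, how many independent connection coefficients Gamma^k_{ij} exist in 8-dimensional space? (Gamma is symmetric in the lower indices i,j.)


Christoffel symbols Gamma^k_{ij} are symmetric in i,j, so there are d * d(d+1)/2 independent symbols.
d = 8
d(d+1)/2 = 8 * 9 / 2 = 36
Total = 8 * 36 = 288

288


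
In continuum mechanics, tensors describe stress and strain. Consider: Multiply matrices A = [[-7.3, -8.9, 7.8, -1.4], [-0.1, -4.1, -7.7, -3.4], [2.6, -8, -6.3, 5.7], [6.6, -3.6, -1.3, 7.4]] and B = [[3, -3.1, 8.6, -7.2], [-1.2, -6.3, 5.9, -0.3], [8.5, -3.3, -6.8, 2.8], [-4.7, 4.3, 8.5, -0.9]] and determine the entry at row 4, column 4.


(AB)_{ij} = sum_k A_{ik} B_{kj}.
For i=4, j=4:
A_{41} * B_{14} = 6.6 * -7.2 = -47.52
A_{42} * B_{24} = -3.6 * -0.3 = 1.08
A_{43} * B_{34} = -1.3 * 2.8 = -3.64
A_{44} * B_{44} = 7.4 * -0.9 = -6.66
Sum = -47.52 + 1.08 + -3.64 + -6.66 = -56.74

-56.74


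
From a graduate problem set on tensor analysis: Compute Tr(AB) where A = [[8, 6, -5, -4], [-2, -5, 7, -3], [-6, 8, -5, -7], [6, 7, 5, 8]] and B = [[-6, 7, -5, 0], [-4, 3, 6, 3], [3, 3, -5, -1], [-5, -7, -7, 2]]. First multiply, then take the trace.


Tr(AB) = sum_i (AB)_{ii} where (AB)_{ii} = sum_k A_{ik} B_{ki}.
(AB)_{11} = 8*-6 + 6*-4 + -5*3 + -4*-5 = -67
(AB)_{22} = -2*7 + -5*3 + 7*3 + -3*-7 = 13
(AB)_{33} = -6*-5 + 8*6 + -5*-5 + -7*-7 = 152
(AB)_{44} = 6*0 + 7*3 + 5*-1 + 8*2 = 32
Tr(AB) = -67 + 13 + 152 + 32 = 130

130


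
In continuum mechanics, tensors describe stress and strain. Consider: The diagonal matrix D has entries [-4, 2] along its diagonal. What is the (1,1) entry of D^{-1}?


For a diagonal matrix, the inverse has entries (D^{-1})_{ii} = 1/d_{ii}.
The diagonal entries are: d_{11} = -4, d_{22} = 2
We need (D^{-1})_{11} = 1/d_{11} = 1/-4 = -1/4

-1/4


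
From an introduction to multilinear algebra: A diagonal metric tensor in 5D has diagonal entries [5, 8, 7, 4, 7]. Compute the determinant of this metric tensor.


For a diagonal metric, the determinant is the product of diagonal entries.
Diagonal entries: 5, 8, 7, 4, 7
det(g) = 5 * 8 * 7 * 4 * 7 = 7840

7840


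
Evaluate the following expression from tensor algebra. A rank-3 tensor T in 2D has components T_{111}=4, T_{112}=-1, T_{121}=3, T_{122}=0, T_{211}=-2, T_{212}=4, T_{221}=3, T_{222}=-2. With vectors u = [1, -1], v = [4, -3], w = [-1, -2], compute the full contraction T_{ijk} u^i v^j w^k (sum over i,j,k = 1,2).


S = sum over i,j,k of T_{ijk} u_i v_j w_k. Expanding all 8 terms:
T_{111}*u_1*v_1*w_1 = 4*1*4*-1 = -16  (running total: -16)
T_{112}*u_1*v_1*w_2 = -1*1*4*-2 = 8  (running total: -8)
T_{121}*u_1*v_2*w_1 = 3*1*-3*-1 = 9  (running total: 1)
T_{122}*u_1*v_2*w_2 = 0*1*-3*-2 = 0  (running total: 1)
T_{211}*u_2*v_1*w_1 = -2*-1*4*-1 = -8  (running total: -7)
T_{212}*u_2*v_1*w_2 = 4*-1*4*-2 = 32  (running total: 25)
T_{221}*u_2*v_2*w_1 = 3*-1*-3*-1 = -9  (running total: 16)
T_{222}*u_2*v_2*w_2 = -2*-1*-3*-2 = 12  (running total: 28)
S = 28

28


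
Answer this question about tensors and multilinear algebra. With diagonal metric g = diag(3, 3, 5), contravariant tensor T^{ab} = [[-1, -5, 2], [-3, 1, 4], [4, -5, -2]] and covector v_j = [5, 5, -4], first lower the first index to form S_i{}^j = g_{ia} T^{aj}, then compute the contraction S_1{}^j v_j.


Step 1: lower the first index. For a diagonal metric, g_{ia} T^{aj} = g_{ii} T^{ij} (no sum on i).
g_{11} = 3
S_1{}^1 = 3 * T^{11} = 3 * -1 = -3
S_1{}^2 = 3 * T^{12} = 3 * -5 = -15
S_1{}^3 = 3 * T^{13} = 3 * 2 = 6
Step 2: contract S_1{}^j with v_j.
S_1{}^1 * v_1 = -3 * 5 = -15
S_1{}^2 * v_2 = -15 * 5 = -75
S_1{}^3 * v_3 = 6 * -4 = -24
Result = -15 + -75 + -24 = -114

-114


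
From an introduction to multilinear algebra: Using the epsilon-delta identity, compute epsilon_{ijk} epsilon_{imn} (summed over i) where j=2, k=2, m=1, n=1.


Using the identity: epsilon_{ijk} epsilon_{imn} = delta_{jm} delta_{kn} - delta_{jn} delta_{km}.
delta_{21} = 0
delta_{21} = 0
delta_{21} = 0
delta_{21} = 0
Result = 0 * 0 - 0 * 0 = 0 - 0 = 0

0


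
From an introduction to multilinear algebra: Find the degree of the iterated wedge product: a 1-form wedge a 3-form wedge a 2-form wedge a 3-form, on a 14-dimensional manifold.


The degree of a wedge product is the sum of the degrees of the individual forms.
Degrees: 1, 3, 2, 3
Total degree = 1 + 3 + 2 + 3 = 9

9


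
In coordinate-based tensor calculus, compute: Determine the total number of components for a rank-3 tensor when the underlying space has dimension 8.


The number of components of a rank-r tensor in d dimensions is d^r.
Here d = 8 and r = 3.
8^3 = 512

512


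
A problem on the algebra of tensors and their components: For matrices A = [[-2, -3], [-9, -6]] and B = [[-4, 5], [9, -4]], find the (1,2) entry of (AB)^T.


(AB)^T_{ij} = (AB)_{ji} = sum_k A_{jk} B_{ki}.
For i=1, j=2 we need (AB)_{21}:
A_{21} * B_{11} = -9 * -4 = 36
A_{22} * B_{21} = -6 * 9 = -54
Sum = 36 + -54 = -18

-18


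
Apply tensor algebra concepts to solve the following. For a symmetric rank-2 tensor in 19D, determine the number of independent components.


A symmetric rank-2 tensor in d dimensions has d(d+1)/2 independent components.
d = 19
d(d+1)/2 = 19 * 20 / 2 = 380 / 2 = 190

190


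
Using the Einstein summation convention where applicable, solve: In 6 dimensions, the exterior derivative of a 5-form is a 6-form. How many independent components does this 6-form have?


The exterior derivative of a p-form is a (p+1)-form.
Its number of independent components is C(n, p+1).
n = 6, p+1 = 6
C(6, 6) = 1

1


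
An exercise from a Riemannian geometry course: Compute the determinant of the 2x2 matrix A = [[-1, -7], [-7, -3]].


For a 2x2 matrix [[a, b], [c, d]], det = a*d - b*c.
a = -1, b = -7, c = -7, d = -3
a*d = -1 * -3 = 3
b*c = -7 * -7 = 49
det = 3 - 49 = -46

-46


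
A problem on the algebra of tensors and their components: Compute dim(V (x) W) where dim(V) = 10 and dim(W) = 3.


The dimension of a tensor product is the product of dimensions.
dim(V) = 10, dim(W) = 3
dim(V (x) W) = 10 * 3 = 30

30


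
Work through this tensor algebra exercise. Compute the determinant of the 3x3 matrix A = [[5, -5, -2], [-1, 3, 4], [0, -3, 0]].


Expanding along the first row, det(A) = a11*M_11 - a12*M_12 + a13*M_13, where M_1j is the (1,j) minor.
Minor M_11 = 3*0 - 4*-3 = 12
Minor M_12 = -1*0 - 4*0 = 0
Minor M_13 = -1*-3 - 3*0 = 3
det = 5*(12) - -5*(0) + -2*(3)
    = 60 - 0 + -6
    = 54

54


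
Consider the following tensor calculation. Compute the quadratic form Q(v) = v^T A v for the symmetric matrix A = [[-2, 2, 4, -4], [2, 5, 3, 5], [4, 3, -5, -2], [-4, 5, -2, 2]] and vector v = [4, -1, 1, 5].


First compute Av:
(Av)_1 = -2*4 + 2*-1 + 4*1 + -4*5 = -26
(Av)_2 = 2*4 + 5*-1 + 3*1 + 5*5 = 31
(Av)_3 = 4*4 + 3*-1 + -5*1 + -2*5 = -2
(Av)_4 = -4*4 + 5*-1 + -2*1 + 2*5 = -13
Av = [-26, 31, -2, -13]
Then v^T (Av) = 4*-26 + -1*31 + 1*-2 + 5*-13
= -104 + -31 + -2 + -65 = -202

-202


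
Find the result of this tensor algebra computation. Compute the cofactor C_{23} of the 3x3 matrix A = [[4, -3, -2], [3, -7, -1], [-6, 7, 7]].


To find cofactor C_{23}, delete row 2 and column 3.
The resulting 2x2 submatrix is: [[4, -3], [-6, 7]]
Minor M_{23} = 4*7 - -3*-6
  = 28 - 18 = 10
Sign = (-1)^(2+3) = (-1)^5 = -1
Cofactor C_{23} = -1 * 10 = -10

-10


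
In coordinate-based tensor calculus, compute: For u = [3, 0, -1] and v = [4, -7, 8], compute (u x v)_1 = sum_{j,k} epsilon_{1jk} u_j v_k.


(u x v)_1 = sum_{j,k} epsilon_{1jk} u_j v_k. Only permutations of (1,2,3) contribute; the two non-zero terms are:
eps_{123} u_2 v_3 = 1 * 0 * 8 = 0
eps_{132} u_3 v_2 = -1 * -1 * -7 = -7
(u x v)_1 = -7

-7


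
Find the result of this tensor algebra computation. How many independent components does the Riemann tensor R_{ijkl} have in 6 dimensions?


The Riemann tensor in d dimensions has d^2(d^2 - 1)/12 independent components.
d = 6, so d^2 = 36
d^2 - 1 = 35
d^2(d^2 - 1) = 36 * 35 = 1260
Divide by 12: 1260 / 12 = 105

105


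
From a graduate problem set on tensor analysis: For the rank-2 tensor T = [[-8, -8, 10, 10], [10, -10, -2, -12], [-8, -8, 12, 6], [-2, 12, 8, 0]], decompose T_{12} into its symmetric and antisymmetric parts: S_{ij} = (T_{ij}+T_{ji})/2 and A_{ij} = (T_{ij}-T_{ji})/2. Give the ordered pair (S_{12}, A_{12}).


T_{12} = -8
T_{21} = 10
S_{12} = (-8 + 10)/2 = 2/2 = 1
A_{12} = (-8 - 10)/2 = -18/2 = -9
Check: S + A = 1 + -9 = -8 = T_{12}.

(1, -9)


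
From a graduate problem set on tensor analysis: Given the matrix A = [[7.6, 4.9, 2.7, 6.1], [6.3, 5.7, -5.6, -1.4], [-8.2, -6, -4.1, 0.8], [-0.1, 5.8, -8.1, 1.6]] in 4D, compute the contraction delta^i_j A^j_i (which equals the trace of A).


The contraction (trace) of a rank-2 tensor is the sum of its diagonal elements.
Diagonal entries: A[1,1] = 7.6, A[2,2] = 5.7, A[3,3] = -4.1, A[4,4] = 1.6
Tr(A) = 7.6 + 5.7 + -4.1 + 1.6 = 10.8

10.8


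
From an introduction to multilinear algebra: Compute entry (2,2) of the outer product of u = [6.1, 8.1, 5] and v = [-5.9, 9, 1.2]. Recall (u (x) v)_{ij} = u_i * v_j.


The outer product entry T_{ij} = u_i * v_j.
We need i=2, j=2.
u_2 = 8.1, v_2 = 9
T_{2,2} = 8.1 * 9 = 72.9

72.9


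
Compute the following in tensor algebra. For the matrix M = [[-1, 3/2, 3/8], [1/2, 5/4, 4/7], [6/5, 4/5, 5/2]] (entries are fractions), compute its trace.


The trace is the sum of diagonal entries.
Diagonal: M[1,1] = -1, M[2,2] = 5/4, M[3,3] = 5/2
Tr(M) = -1 + 5/4 + 5/2
Computing step by step:
After adding M[1,1]: -1
After adding M[2,2]: 1/4
After adding M[3,3]: 11/4
Tr(M) = 11/4

11/4


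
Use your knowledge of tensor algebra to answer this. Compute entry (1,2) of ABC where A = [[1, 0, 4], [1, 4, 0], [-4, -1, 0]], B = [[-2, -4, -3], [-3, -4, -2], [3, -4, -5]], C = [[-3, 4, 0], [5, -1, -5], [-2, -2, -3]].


(ABC)_{12} = sum_m (AB)_{1m} C_{m2}. First compute row 1 of AB.
(AB)_{11} = 1*-2 + 0*-3 + 4*3 = 10
(AB)_{12} = 1*-4 + 0*-4 + 4*-4 = -20
(AB)_{13} = 1*-3 + 0*-2 + 4*-5 = -23
Now contract with column 2 of C:
(AB)_{11} * C_{12} = 10 * 4 = 40
(AB)_{12} * C_{22} = -20 * -1 = 20
(AB)_{13} * C_{32} = -23 * -2 = 46
(ABC)_{12} = 40 + 20 + 46 = 106

106


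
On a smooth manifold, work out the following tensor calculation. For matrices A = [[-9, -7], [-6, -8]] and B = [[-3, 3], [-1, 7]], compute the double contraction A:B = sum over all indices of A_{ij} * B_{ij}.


A:B = sum over all i,j of A_{ij} * B_{ij}.
Row 1: -9*-3=27, -7*3=-21 => row sum = 6
Row 2: -6*-1=6, -8*7=-56 => row sum = -50
Total = 6 + -50 = -44

-44


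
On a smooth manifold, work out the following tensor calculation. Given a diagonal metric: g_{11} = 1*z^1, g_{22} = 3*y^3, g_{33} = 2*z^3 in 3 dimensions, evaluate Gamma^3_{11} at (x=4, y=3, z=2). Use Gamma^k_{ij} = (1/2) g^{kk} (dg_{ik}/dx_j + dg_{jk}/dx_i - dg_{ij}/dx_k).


For a diagonal metric, Gamma^k_{ij} = (1/2) g^{kk} (dg_{ik}/dx_j + dg_{jk}/dx_i - dg_{ij}/dx_k).
The metric is diagonal, so g_{ab} = 0 for a != b.
At the given point: g_{11} = 2, g_{22} = 81, g_{33} = 16
g^{33} = 1/16
dg_{13}/dx_1 = 0 (off-diagonal)
dg_{13}/dx_1 = 0 (off-diagonal)
dg_{11}/dx_3 = dg_{11}/dx_3 = 1
Numerator = 0 + 0 - 1 = -1
Gamma^3_{11} = -1 / (2 * 16) = -1/32

-1/32


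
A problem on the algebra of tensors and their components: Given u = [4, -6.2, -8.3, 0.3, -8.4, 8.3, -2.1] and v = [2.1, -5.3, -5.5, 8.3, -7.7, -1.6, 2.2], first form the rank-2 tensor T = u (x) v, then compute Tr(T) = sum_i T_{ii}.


The outer product gives T_{ij} = u_i v_j.
The trace (contraction) is Tr(T) = sum_i T_{ii} = sum_i u_i v_i.
Diagonal entries:
T_{11} = u_1 * v_1 = 4 * 2.1 = 8.4
T_{22} = u_2 * v_2 = -6.2 * -5.3 = 32.86
T_{33} = u_3 * v_3 = -8.3 * -5.5 = 45.65
T_{44} = u_4 * v_4 = 0.3 * 8.3 = 2.49
T_{55} = u_5 * v_5 = -8.4 * -7.7 = 64.68
T_{66} = u_6 * v_6 = 8.3 * -1.6 = -13.28
T_{77} = u_7 * v_7 = -2.1 * 2.2 = -4.62
Tr(T) = 8.4 + 32.86 + 45.65 + 2.49 + 64.68 + -13.28 + -4.62 = 136.18

136.18


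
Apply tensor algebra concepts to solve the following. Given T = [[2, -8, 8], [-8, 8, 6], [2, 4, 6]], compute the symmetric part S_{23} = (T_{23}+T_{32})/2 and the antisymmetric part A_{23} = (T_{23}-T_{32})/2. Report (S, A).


T_{23} = 6
T_{32} = 4
S_{23} = (6 + 4)/2 = 10/2 = 5
A_{23} = (6 - 4)/2 = 2/2 = 1
Check: S + A = 5 + 1 = 6 = T_{23}.

(5, 1)


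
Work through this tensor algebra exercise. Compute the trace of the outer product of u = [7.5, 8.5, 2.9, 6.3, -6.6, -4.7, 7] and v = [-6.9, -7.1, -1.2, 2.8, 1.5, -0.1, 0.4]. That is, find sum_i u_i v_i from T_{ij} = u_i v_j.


The outer product gives T_{ij} = u_i v_j.
The trace (contraction) is Tr(T) = sum_i T_{ii} = sum_i u_i v_i.
Diagonal entries:
T_{11} = u_1 * v_1 = 7.5 * -6.9 = -51.75
T_{22} = u_2 * v_2 = 8.5 * -7.1 = -60.35
T_{33} = u_3 * v_3 = 2.9 * -1.2 = -3.48
T_{44} = u_4 * v_4 = 6.3 * 2.8 = 17.64
T_{55} = u_5 * v_5 = -6.6 * 1.5 = -9.9
T_{66} = u_6 * v_6 = -4.7 * -0.1 = 0.47
T_{77} = u_7 * v_7 = 7 * 0.4 = 2.8
Tr(T) = -51.75 + -60.35 + -3.48 + 17.64 + -9.9 + 0.47 + 2.8 = -104.57

-104.57


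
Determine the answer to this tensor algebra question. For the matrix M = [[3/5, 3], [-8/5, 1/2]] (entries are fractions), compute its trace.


The trace is the sum of diagonal entries.
Diagonal: M[1,1] = 3/5, M[2,2] = 1/2
Tr(M) = 3/5 + 1/2
Computing step by step:
After adding M[1,1]: 3/5
After adding M[2,2]: 11/10
Tr(M) = 11/10

11/10


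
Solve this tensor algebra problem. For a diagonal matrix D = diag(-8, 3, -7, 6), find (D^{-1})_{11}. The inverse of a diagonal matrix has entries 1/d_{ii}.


For a diagonal matrix, the inverse has entries (D^{-1})_{ii} = 1/d_{ii}.
The diagonal entries are: d_{11} = -8, d_{22} = 3, d_{33} = -7, d_{44} = 6
We need (D^{-1})_{11} = 1/d_{11} = 1/-8 = -1/8

-1/8


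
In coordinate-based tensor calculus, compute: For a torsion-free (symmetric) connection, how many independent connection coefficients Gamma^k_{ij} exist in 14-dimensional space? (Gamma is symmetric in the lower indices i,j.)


Christoffel symbols Gamma^k_{ij} are symmetric in i,j, so there are d * d(d+1)/2 independent symbols.
d = 14
d(d+1)/2 = 14 * 15 / 2 = 105
Total = 14 * 105 = 1470

1470


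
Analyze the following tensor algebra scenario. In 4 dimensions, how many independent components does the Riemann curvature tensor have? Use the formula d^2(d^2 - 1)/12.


The Riemann tensor in d dimensions has d^2(d^2 - 1)/12 independent components.
d = 4, so d^2 = 16
d^2 - 1 = 15
d^2(d^2 - 1) = 16 * 15 = 240
Divide by 12: 240 / 12 = 20

20


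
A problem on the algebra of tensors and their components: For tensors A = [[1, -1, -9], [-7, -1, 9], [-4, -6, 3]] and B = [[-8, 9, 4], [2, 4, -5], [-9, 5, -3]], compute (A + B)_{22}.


Tensor addition is component-wise: (A + B)_{ij} = A_{ij} + B_{ij}.
A_{22} = -1
B_{22} = 4
(A + B)_{22} = -1 + 4 = 3

3


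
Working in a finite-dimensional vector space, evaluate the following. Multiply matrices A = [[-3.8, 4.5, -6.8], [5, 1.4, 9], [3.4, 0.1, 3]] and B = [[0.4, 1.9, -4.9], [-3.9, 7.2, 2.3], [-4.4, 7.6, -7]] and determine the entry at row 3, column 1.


(AB)_{ij} = sum_k A_{ik} B_{kj}.
For i=3, j=1:
A_{31} * B_{11} = 3.4 * 0.4 = 1.36
A_{32} * B_{21} = 0.1 * -3.9 = -0.39
A_{33} * B_{31} = 3 * -4.4 = -13.2
Sum = 1.36 + -0.39 + -13.2 = -12.23

-12.23


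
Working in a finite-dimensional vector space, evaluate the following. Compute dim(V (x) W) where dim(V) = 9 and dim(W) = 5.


The dimension of a tensor product is the product of dimensions.
dim(V) = 9, dim(W) = 5
dim(V (x) W) = 9 * 5 = 45

45


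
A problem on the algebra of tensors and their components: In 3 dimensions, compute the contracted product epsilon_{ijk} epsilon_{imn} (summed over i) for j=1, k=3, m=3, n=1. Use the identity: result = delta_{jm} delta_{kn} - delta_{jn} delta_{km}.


Using the identity: epsilon_{ijk} epsilon_{imn} = delta_{jm} delta_{kn} - delta_{jn} delta_{km}.
delta_{13} = 0
delta_{31} = 0
delta_{11} = 1
delta_{33} = 1
Result = 0 * 0 - 1 * 1 = 0 - 1 = -1

-1


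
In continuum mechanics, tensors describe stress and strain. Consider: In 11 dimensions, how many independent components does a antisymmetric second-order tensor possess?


A antisymmetric rank-2 tensor in d dimensions has d(d-1)/2 independent components.
d = 11
d(d-1)/2 = 11 * 10 / 2 = 110 / 2 = 55

55


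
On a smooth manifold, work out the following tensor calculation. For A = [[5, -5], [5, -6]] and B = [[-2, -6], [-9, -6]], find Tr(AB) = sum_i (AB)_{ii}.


Tr(AB) = sum_i (AB)_{ii} where (AB)_{ii} = sum_k A_{ik} B_{ki}.
(AB)_{11} = 5*-2 + -5*-9 = 35
(AB)_{22} = 5*-6 + -6*-6 = 6
Tr(AB) = 35 + 6 = 41

41


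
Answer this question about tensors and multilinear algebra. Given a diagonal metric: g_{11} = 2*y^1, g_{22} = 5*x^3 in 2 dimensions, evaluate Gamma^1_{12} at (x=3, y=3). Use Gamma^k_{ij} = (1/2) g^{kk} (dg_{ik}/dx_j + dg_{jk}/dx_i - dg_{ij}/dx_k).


For a diagonal metric, Gamma^k_{ij} = (1/2) g^{kk} (dg_{ik}/dx_j + dg_{jk}/dx_i - dg_{ij}/dx_k).
The metric is diagonal, so g_{ab} = 0 for a != b.
At the given point: g_{11} = 6, g_{22} = 135
g^{11} = 1/6
dg_{11}/dx_2 = dg_{11}/dx_2 = 2
dg_{21}/dx_1 = 0 (off-diagonal)
dg_{12}/dx_1 = 0 (off-diagonal)
Numerator = 2 + 0 - 0 = 2
Gamma^1_{12} = 2 / (2 * 6) = 1/6

1/6


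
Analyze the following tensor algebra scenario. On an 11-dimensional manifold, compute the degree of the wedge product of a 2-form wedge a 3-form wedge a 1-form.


The degree of a wedge product is the sum of the degrees of the individual forms.
Degrees: 2, 3, 1
Total degree = 2 + 3 + 1 = 6

6


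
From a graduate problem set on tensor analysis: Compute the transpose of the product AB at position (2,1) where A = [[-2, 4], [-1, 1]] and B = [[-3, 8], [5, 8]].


(AB)^T_{ij} = (AB)_{ji} = sum_k A_{jk} B_{ki}.
For i=2, j=1 we need (AB)_{12}:
A_{11} * B_{12} = -2 * 8 = -16
A_{12} * B_{22} = 4 * 8 = 32
Sum = -16 + 32 = 16

16


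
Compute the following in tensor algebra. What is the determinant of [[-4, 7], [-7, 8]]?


For a 2x2 matrix [[a, b], [c, d]], det = a*d - b*c.
a = -4, b = 7, c = -7, d = 8
a*d = -4 * 8 = -32
b*c = 7 * -7 = -49
det = -32 - -49 = 17

17


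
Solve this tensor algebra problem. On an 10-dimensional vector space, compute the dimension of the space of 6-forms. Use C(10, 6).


The dimension of the space of p-forms on an n-dimensional space is C(n, p).
n = 10, p = 6
C(10, 6) = 10! / (6! * 4!) = 210

210


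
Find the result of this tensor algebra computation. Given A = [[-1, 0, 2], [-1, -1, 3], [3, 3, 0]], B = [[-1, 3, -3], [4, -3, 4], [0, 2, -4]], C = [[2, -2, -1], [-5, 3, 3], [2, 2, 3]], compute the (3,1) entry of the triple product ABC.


(ABC)_{31} = sum_m (AB)_{3m} C_{m1}. First compute row 3 of AB.
(AB)_{31} = 3*-1 + 3*4 + 0*0 = 9
(AB)_{32} = 3*3 + 3*-3 + 0*2 = 0
(AB)_{33} = 3*-3 + 3*4 + 0*-4 = 3
Now contract with column 1 of C:
(AB)_{31} * C_{11} = 9 * 2 = 18
(AB)_{32} * C_{21} = 0 * -5 = 0
(AB)_{33} * C_{31} = 3 * 2 = 6
(ABC)_{31} = 18 + 0 + 6 = 24

24


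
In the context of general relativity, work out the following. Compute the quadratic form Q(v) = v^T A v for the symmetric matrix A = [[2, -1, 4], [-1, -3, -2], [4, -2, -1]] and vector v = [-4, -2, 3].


First compute Av:
(Av)_1 = 2*-4 + -1*-2 + 4*3 = 6
(Av)_2 = -1*-4 + -3*-2 + -2*3 = 4
(Av)_3 = 4*-4 + -2*-2 + -1*3 = -15
Av = [6, 4, -15]
Then v^T (Av) = -4*6 + -2*4 + 3*-15
= -24 + -8 + -45 = -77

-77


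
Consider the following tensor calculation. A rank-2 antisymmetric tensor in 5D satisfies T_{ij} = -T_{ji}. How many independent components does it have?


An antisymmetric rank-2 tensor satisfies A_{ij} = -A_{ji}, so diagonal entries are zero.
The independent components are the upper-triangular entries: C(n, 2) = n(n-1)/2.
n = 5
C(5, 2) = 5 * 4 / 2 = 20 / 2 = 10

10


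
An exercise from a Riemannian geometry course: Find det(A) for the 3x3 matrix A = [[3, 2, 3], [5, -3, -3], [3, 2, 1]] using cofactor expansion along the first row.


Expanding along the first row, det(A) = a11*M_11 - a12*M_12 + a13*M_13, where M_1j is the (1,j) minor.
Minor M_11 = -3*1 - -3*2 = 3
Minor M_12 = 5*1 - -3*3 = 14
Minor M_13 = 5*2 - -3*3 = 19
det = 3*(3) - 2*(14) + 3*(19)
    = 9 - 28 + 57
    = 38

38


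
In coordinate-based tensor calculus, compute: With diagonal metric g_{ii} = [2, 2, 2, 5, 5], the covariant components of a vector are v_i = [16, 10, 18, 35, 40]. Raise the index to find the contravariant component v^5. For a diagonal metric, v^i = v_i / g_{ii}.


To raise an index with a diagonal metric: v^i = v_i / g_{ii}.
For index 5: v_5 = 40, g_{55} = 5
v^5 = 40 / 5 = 8

8


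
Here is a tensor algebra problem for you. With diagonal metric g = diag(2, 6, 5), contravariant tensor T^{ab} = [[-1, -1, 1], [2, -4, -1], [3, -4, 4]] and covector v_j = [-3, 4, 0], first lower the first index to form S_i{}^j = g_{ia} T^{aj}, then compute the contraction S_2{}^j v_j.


Step 1: lower the first index. For a diagonal metric, g_{ia} T^{aj} = g_{ii} T^{ij} (no sum on i).
g_{22} = 6
S_2{}^1 = 6 * T^{21} = 6 * 2 = 12
S_2{}^2 = 6 * T^{22} = 6 * -4 = -24
S_2{}^3 = 6 * T^{23} = 6 * -1 = -6
Step 2: contract S_2{}^j with v_j.
S_2{}^1 * v_1 = 12 * -3 = -36
S_2{}^2 * v_2 = -24 * 4 = -96
S_2{}^3 * v_3 = -6 * 0 = 0
Result = -36 + -96 + 0 = -132

-132


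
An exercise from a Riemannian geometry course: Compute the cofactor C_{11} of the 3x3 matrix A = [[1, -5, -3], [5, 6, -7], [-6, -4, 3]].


To find cofactor C_{11}, delete row 1 and column 1.
The resulting 2x2 submatrix is: [[6, -7], [-4, 3]]
Minor M_{11} = 6*3 - -7*-4
  = 18 - 28 = -10
Sign = (-1)^(1+1) = (-1)^2 = 1
Cofactor C_{11} = 1 * -10 = -10

-10


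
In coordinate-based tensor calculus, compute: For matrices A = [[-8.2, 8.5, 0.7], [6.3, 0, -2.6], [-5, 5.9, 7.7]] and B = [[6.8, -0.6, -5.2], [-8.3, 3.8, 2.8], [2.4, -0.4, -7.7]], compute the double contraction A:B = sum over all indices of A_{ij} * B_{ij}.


A:B = sum over all i,j of A_{ij} * B_{ij}.
Row 1: -8.2*6.8=-55.76, 8.5*-0.6=-5.1, 0.7*-5.2=-3.64 => row sum = -64.5
Row 2: 6.3*-8.3=-52.29, 0*3.8=0, -2.6*2.8=-7.28 => row sum = -59.57
Row 3: -5*2.4=-12, 5.9*-0.4=-2.36, 7.7*-7.7=-59.29 => row sum = -73.65
Total = -64.5 + -59.57 + -73.65 = -197.72

-197.72


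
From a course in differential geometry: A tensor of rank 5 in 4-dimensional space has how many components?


The number of components of a rank-r tensor in d dimensions is d^r.
Here d = 4 and r = 5.
4^5 = 1024

1024


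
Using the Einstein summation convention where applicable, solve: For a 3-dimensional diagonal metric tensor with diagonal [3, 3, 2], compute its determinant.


For a diagonal metric, the determinant is the product of diagonal entries.
Diagonal entries: 3, 3, 2
det(g) = 3 * 3 * 2 = 18

18


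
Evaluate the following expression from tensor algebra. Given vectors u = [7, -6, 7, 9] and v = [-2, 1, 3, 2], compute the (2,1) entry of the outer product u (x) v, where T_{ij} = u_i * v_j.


The outer product entry T_{ij} = u_i * v_j.
We need i=2, j=1.
u_2 = -6, v_1 = -2
T_{2,1} = -6 * -2 = 12

12


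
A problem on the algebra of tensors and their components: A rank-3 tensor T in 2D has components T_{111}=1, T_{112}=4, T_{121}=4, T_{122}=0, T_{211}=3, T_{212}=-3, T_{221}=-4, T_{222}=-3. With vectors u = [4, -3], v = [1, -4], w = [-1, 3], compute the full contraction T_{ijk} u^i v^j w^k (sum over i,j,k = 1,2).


S = sum over i,j,k of T_{ijk} u_i v_j w_k. Expanding all 8 terms:
T_{111}*u_1*v_1*w_1 = 1*4*1*-1 = -4  (running total: -4)
T_{112}*u_1*v_1*w_2 = 4*4*1*3 = 48  (running total: 44)
T_{121}*u_1*v_2*w_1 = 4*4*-4*-1 = 64  (running total: 108)
T_{122}*u_1*v_2*w_2 = 0*4*-4*3 = 0  (running total: 108)
T_{211}*u_2*v_1*w_1 = 3*-3*1*-1 = 9  (running total: 117)
T_{212}*u_2*v_1*w_2 = -3*-3*1*3 = 27  (running total: 144)
T_{221}*u_2*v_2*w_1 = -4*-3*-4*-1 = 48  (running total: 192)
T_{222}*u_2*v_2*w_2 = -3*-3*-4*3 = -108  (running total: 84)
S = 84

84


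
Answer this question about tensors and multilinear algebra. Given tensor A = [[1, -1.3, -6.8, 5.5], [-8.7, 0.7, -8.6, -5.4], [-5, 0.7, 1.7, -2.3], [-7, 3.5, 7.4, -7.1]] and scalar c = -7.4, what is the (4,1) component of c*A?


Scalar multiplication: (cA)_{ij} = c * A_{ij}.
c = -7.4
A_{41} = -7
(cA)_{41} = -7.4 * -7 = 51.8

51.8


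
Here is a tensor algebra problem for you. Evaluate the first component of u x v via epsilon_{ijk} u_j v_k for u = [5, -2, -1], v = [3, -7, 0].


(u x v)_1 = sum_{j,k} epsilon_{1jk} u_j v_k. Only permutations of (1,2,3) contribute; the two non-zero terms are:
eps_{123} u_2 v_3 = 1 * -2 * 0 = 0
eps_{132} u_3 v_2 = -1 * -1 * -7 = -7
(u x v)_1 = -7

-7


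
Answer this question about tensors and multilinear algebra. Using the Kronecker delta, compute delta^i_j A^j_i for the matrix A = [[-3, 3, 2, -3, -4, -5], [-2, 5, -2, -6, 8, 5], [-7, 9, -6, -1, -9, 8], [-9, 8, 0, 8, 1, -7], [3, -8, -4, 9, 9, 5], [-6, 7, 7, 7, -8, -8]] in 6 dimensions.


The contraction (trace) of a rank-2 tensor is the sum of its diagonal elements.
Diagonal entries: A[1,1] = -3, A[2,2] = 5, A[3,3] = -6, A[4,4] = 8, A[5,5] = 9, A[6,6] = -8
Tr(A) = -3 + 5 + -6 + 8 + 9 + -8 = 5

5


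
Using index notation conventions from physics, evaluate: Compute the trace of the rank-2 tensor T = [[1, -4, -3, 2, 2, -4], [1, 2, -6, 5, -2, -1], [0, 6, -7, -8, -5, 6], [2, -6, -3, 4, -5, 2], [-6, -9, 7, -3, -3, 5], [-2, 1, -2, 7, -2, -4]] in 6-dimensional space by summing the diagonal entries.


The contraction (trace) of a rank-2 tensor is the sum of its diagonal elements.
Diagonal entries: A[1,1] = 1, A[2,2] = 2, A[3,3] = -7, A[4,4] = 4, A[5,5] = -3, A[6,6] = -4
Tr(A) = 1 + 2 + -7 + 4 + -3 + -4 = -7

-7


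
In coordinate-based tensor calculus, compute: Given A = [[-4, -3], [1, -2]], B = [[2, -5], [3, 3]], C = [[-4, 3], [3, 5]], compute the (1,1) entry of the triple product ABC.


(ABC)_{11} = sum_m (AB)_{1m} C_{m1}. First compute row 1 of AB.
(AB)_{11} = -4*2 + -3*3 = -17
(AB)_{12} = -4*-5 + -3*3 = 11
Now contract with column 1 of C:
(AB)_{11} * C_{11} = -17 * -4 = 68
(AB)_{12} * C_{21} = 11 * 3 = 33
(ABC)_{11} = 68 + 33 = 101

101


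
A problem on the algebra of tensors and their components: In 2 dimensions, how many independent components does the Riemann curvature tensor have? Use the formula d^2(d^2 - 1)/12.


The Riemann tensor in d dimensions has d^2(d^2 - 1)/12 independent components.
d = 2, so d^2 = 4
d^2 - 1 = 3
d^2(d^2 - 1) = 4 * 3 = 12
Divide by 12: 12 / 12 = 1

1


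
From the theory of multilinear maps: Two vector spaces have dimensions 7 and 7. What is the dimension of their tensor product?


The dimension of a tensor product is the product of dimensions.
dim(V) = 7, dim(W) = 7
dim(V (x) W) = 7 * 7 = 49

49


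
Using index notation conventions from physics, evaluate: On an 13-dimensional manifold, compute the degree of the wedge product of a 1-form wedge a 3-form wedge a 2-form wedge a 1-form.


The degree of a wedge product is the sum of the degrees of the individual forms.
Degrees: 1, 3, 2, 1
Total degree = 1 + 3 + 2 + 1 = 7

7


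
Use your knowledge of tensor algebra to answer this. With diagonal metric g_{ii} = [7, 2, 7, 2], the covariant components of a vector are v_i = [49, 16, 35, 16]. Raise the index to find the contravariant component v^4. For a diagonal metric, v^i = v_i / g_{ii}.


To raise an index with a diagonal metric: v^i = v_i / g_{ii}.
For index 4: v_4 = 16, g_{44} = 2
v^4 = 16 / 2 = 8

8
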